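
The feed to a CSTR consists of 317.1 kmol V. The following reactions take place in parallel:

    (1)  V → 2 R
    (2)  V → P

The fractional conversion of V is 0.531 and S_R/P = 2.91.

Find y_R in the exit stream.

Conversion of V: V consumed = 0.531 × 317.1 = 168.4 kmol = 1ξ₁ + 1ξ₂.
Selectivity: 2ξ₁ / (1ξ₂) = 2.91 → ξ₁ = 1.455 ξ₂.
Substitute: (1·1.455 + 1) ξ₂ = 168.4 → ξ₂ = 68.59 kmol, ξ₁ = 99.79 kmol.
Outlet amounts (n = n₀ + Σ ν·ξ):
  V: 317.1 − 1(99.79) − 1(68.59) = 148.7
  R: 0 + 2(99.79) = 199.6
  P: 0 + 1(68.59) = 68.59
Total out = 416.9 kmol; y_R = 199.6 / 416.9 = 0.4787.

0.479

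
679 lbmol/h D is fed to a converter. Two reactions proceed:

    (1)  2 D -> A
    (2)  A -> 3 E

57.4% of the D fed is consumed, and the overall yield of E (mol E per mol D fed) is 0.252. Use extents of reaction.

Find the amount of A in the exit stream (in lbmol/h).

Conversion of D: D consumed = 2ξ₁ = 0.574 × 679 → ξ₁ = 194.9 lbmol/h.
Yield of E: 3ξ₂ / 679 = 0.252 → ξ₂ = 57.04 lbmol/h.
Outlet amounts (n = n₀ + Σ ν·ξ):
  D: 679 − 2(194.9) = 289.3
  A: 0 + 1(194.9) − 1(57.04) = 137.8
  E: 0 + 3(57.04) = 171.1

138 lbmol/h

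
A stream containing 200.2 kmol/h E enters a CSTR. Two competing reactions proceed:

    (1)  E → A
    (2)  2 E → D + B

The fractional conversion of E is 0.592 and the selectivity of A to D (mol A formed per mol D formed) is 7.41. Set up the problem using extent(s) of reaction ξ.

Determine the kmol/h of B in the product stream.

12.6 kmol/h

Conversion of E: E consumed = 0.592 × 200.2 = 118.5 kmol/h = 1ξ₁ + 2ξ₂.
Selectivity: 1ξ₁ / (1ξ₂) = 7.41 → ξ₁ = 7.41 ξ₂.
Substitute: (1·7.41 + 2) ξ₂ = 118.5 → ξ₂ = 12.59 kmol/h, ξ₁ = 93.33 kmol/h.
Outlet amounts (n = n₀ + Σ ν·ξ):
  E: 200.2 − 1(93.33) − 2(12.59) = 81.68
  A: 0 + 1(93.33) = 93.33
  D: 0 + 1(12.59) = 12.59
  B: 0 + 1(12.59) = 12.59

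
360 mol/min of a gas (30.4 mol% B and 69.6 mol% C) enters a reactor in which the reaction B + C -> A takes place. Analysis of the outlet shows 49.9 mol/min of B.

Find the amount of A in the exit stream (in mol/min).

59.5 mol/min

For B: n = n₀ − 1ξ → 49.9 = 109.4 − 1ξ, giving ξ = 59.54 mol/min.
Outlet amounts (n = n₀ + ν ξ):
  B: 109.4 − 1(59.54) = 49.9
  C: 250.6 − 1(59.54) = 191
  A: 0 + 1(59.54) = 59.54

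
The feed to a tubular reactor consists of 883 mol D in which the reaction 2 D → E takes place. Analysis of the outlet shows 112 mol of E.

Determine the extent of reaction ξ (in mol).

For E: n = n₀ + 1ξ → 112 = 0 + 1ξ, giving ξ = 112 mol.
Outlet amounts (n = n₀ + ν ξ):
  D: 883 − 2(112) = 659
  E: 0 + 1(112) = 112

ξ = 112 mol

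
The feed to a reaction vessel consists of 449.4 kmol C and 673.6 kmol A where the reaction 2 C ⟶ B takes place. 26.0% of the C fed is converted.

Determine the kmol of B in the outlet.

C reacted = 0.26 × 449.4 = 116.8 kmol; ν_C = −2, so ξ = 116.8/2 = 58.42 kmol.
Outlet amounts (n = n₀ + ν ξ):
  C: 449.4 − 2(58.42) = 332.6
  B: 0 + 1(58.42) = 58.42
  A: 673.6 (inert)

58.4 kmol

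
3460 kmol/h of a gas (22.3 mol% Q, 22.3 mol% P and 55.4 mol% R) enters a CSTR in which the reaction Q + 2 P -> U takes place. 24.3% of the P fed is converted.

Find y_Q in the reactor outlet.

0.207

P reacted = 0.243 × 771.6 = 187.5 kmol/h; ν_P = −2, so ξ = 187.5/2 = 93.75 kmol/h.
Outlet amounts (n = n₀ + ν ξ):
  Q: 771.6 − 1(93.75) = 677.8
  P: 771.6 − 2(93.75) = 584.1
  U: 0 + 1(93.75) = 93.75
  R: 1917 (inert)
Total out = 3273 kmol/h; y_Q = 677.8 / 3273 = 0.2071.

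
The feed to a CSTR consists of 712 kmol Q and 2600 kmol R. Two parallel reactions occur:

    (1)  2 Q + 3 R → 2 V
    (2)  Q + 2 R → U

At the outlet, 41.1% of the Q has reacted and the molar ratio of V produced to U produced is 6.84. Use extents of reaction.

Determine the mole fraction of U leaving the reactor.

0.0131

Conversion of Q: Q consumed = 0.411 × 712 = 292.6 kmol = 2ξ₁ + 1ξ₂.
Selectivity: 2ξ₁ / (1ξ₂) = 6.84 → ξ₁ = 3.42 ξ₂.
Substitute: (2·3.42 + 1) ξ₂ = 292.6 → ξ₂ = 37.33 kmol, ξ₁ = 127.7 kmol.
Outlet amounts (n = n₀ + Σ ν·ξ):
  Q: 712 − 2(127.7) − 1(37.33) = 419.4
  R: 2600 − 3(127.7) − 2(37.33) = 2142
  V: 0 + 2(127.7) = 255.3
  U: 0 + 1(37.33) = 37.33
Total out = 2854 kmol; y_U = 37.33 / 2854 = 0.01308.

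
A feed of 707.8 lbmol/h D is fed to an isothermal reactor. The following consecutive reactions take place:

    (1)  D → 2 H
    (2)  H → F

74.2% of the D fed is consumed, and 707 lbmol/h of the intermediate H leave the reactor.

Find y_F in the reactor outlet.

Conversion of D: D consumed = 1ξ₁ = 0.742 × 707.8 → ξ₁ = 525.2 lbmol/h.
H balance: n_H = 0 + 2ξ₁ − 1ξ₂ = 707 → ξ₂ = (2·525.2 − 707)/1 = 343.4 lbmol/h.
Outlet amounts (n = n₀ + Σ ν·ξ):
  D: 707.8 − 1(525.2) = 182.6
  H: 0 + 2(525.2) − 1(343.4) = 707
  F: 0 + 1(343.4) = 343.4
Total out = 1233 lbmol/h; y_F = 343.4 / 1233 = 0.2785.

0.278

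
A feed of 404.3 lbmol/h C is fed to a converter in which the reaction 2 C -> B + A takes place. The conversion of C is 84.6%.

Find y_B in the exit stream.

0.423

C reacted = 0.846 × 404.3 = 342 lbmol/h; ν_C = −2, so ξ = 342/2 = 171 lbmol/h.
Outlet amounts (n = n₀ + ν ξ):
  C: 404.3 − 2(171) = 62.26
  B: 0 + 1(171) = 171
  A: 0 + 1(171) = 171
Total out = 404.3 lbmol/h; y_B = 171 / 404.3 = 0.423.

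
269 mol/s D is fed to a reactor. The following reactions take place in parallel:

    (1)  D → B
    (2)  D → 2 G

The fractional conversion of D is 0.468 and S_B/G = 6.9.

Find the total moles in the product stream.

Conversion of D: D consumed = 0.468 × 269 = 125.9 mol/s = 1ξ₁ + 1ξ₂.
Selectivity: 1ξ₁ / (2ξ₂) = 6.9 → ξ₁ = 13.8 ξ₂.
Substitute: (1·13.8 + 1) ξ₂ = 125.9 → ξ₂ = 8.506 mol/s, ξ₁ = 117.4 mol/s.
Outlet amounts (n = n₀ + Σ ν·ξ):
  D: 269 − 1(117.4) − 1(8.506) = 143.1
  B: 0 + 1(117.4) = 117.4
  G: 0 + 2(8.506) = 17.01
Total out = 143.1 + 117.4 + 17.01 = 277.5 mol/s.

278 mol/s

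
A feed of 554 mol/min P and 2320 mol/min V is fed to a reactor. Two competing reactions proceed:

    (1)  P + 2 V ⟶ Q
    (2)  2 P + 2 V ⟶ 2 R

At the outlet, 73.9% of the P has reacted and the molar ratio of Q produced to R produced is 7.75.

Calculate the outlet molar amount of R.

Conversion of P: P consumed = 0.739 × 554 = 409.4 mol/min = 1ξ₁ + 2ξ₂.
Selectivity: 1ξ₁ / (2ξ₂) = 7.75 → ξ₁ = 15.5 ξ₂.
Substitute: (1·15.5 + 2) ξ₂ = 409.4 → ξ₂ = 23.39 mol/min, ξ₁ = 362.6 mol/min.
Outlet amounts (n = n₀ + Σ ν·ξ):
  P: 554 − 1(362.6) − 2(23.39) = 144.6
  V: 2320 − 2(362.6) − 2(23.39) = 1548
  Q: 0 + 1(362.6) = 362.6
  R: 0 + 2(23.39) = 46.79

46.8 mol/min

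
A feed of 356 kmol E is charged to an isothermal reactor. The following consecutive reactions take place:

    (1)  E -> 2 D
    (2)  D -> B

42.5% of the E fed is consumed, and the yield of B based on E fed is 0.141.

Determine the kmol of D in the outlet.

252 kmol

Conversion of E: E consumed = 1ξ₁ = 0.425 × 356 → ξ₁ = 151.3 kmol.
Yield of B: 1ξ₂ / 356 = 0.141 → ξ₂ = 50.2 kmol.
Outlet amounts (n = n₀ + Σ ν·ξ):
  E: 356 − 1(151.3) = 204.7
  D: 0 + 2(151.3) − 1(50.2) = 252.4
  B: 0 + 1(50.2) = 50.2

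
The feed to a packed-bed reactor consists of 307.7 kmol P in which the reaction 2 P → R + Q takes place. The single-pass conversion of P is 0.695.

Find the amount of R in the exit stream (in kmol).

P reacted = 0.695 × 307.7 = 213.9 kmol; ν_P = −2, so ξ = 213.9/2 = 106.9 kmol.
Outlet amounts (n = n₀ + ν ξ):
  P: 307.7 − 2(106.9) = 93.85
  R: 0 + 1(106.9) = 106.9
  Q: 0 + 1(106.9) = 106.9

107 kmol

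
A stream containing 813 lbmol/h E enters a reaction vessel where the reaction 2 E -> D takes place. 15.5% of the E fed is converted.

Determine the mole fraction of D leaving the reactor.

E reacted = 0.155 × 813 = 126 lbmol/h; ν_E = −2, so ξ = 126/2 = 63.01 lbmol/h.
Outlet amounts (n = n₀ + ν ξ):
  E: 813 − 2(63.01) = 687
  D: 0 + 1(63.01) = 63.01
Total out = 750 lbmol/h; y_D = 63.01 / 750 = 0.08401.

0.084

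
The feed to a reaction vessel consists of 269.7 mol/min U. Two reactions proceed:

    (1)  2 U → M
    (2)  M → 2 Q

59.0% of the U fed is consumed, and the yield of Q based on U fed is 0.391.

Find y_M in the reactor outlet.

Conversion of U: U consumed = 2ξ₁ = 0.59 × 269.7 → ξ₁ = 79.56 mol/min.
Yield of Q: 2ξ₂ / 269.7 = 0.391 → ξ₂ = 52.73 mol/min.
Outlet amounts (n = n₀ + Σ ν·ξ):
  U: 269.7 − 2(79.56) = 110.6
  M: 0 + 1(79.56) − 1(52.73) = 26.84
  Q: 0 + 2(52.73) = 105.5
Total out = 242.9 mol/min; y_M = 26.84 / 242.9 = 0.1105.

0.11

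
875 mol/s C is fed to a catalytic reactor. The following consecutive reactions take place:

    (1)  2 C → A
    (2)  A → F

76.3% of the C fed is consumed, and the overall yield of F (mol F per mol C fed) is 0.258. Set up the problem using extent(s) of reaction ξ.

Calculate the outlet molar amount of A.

Conversion of C: C consumed = 2ξ₁ = 0.763 × 875 → ξ₁ = 333.8 mol/s.
Yield of F: 1ξ₂ / 875 = 0.258 → ξ₂ = 225.8 mol/s.
Outlet amounts (n = n₀ + Σ ν·ξ):
  C: 875 − 2(333.8) = 207.4
  A: 0 + 1(333.8) − 1(225.8) = 108.1
  F: 0 + 1(225.8) = 225.8

108 mol/s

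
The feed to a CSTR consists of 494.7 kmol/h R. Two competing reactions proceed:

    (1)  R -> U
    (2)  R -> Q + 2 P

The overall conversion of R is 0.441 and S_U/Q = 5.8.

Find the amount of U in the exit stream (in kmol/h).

Conversion of R: R consumed = 0.441 × 494.7 = 218.2 kmol/h = 1ξ₁ + 1ξ₂.
Selectivity: 1ξ₁ / (1ξ₂) = 5.8 → ξ₁ = 5.8 ξ₂.
Substitute: (1·5.8 + 1) ξ₂ = 218.2 → ξ₂ = 32.08 kmol/h, ξ₁ = 186.1 kmol/h.
Outlet amounts (n = n₀ + Σ ν·ξ):
  R: 494.7 − 1(186.1) − 1(32.08) = 276.5
  U: 0 + 1(186.1) = 186.1
  Q: 0 + 1(32.08) = 32.08
  P: 0 + 2(32.08) = 64.17

186 kmol/h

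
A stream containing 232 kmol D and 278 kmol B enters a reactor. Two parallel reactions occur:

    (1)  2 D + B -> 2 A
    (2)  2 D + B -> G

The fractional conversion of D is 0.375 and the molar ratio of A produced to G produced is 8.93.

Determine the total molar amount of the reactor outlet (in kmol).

459 kmol

Conversion of D: D consumed = 0.375 × 232 = 87 kmol = 2ξ₁ + 2ξ₂.
Selectivity: 2ξ₁ / (1ξ₂) = 8.93 → ξ₁ = 4.465 ξ₂.
Substitute: (2·4.465 + 2) ξ₂ = 87 → ξ₂ = 7.96 kmol, ξ₁ = 35.54 kmol.
Outlet amounts (n = n₀ + Σ ν·ξ):
  D: 232 − 2(35.54) − 2(7.96) = 145
  B: 278 − 1(35.54) − 1(7.96) = 234.5
  A: 0 + 2(35.54) = 71.08
  G: 0 + 1(7.96) = 7.96
Total out = 145 + 234.5 + 71.08 + 7.96 = 458.5 kmol.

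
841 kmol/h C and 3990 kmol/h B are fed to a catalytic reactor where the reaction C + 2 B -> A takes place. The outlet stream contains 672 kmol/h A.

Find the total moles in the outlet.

For A: n = n₀ + 1ξ → 672 = 0 + 1ξ, giving ξ = 672 kmol/h.
Outlet amounts (n = n₀ + ν ξ):
  C: 841 − 1(672) = 169
  B: 3990 − 2(672) = 2646
  A: 0 + 1(672) = 672
Total out = 169 + 2646 + 672 = 3487 kmol/h.

3490 kmol/h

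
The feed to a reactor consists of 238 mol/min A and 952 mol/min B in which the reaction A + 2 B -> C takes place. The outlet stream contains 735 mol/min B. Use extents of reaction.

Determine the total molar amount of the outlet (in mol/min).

For B: n = n₀ − 2ξ → 735 = 952 − 2ξ, giving ξ = 108.5 mol/min.
Outlet amounts (n = n₀ + ν ξ):
  A: 238 − 1(108.5) = 129.5
  B: 952 − 2(108.5) = 735
  C: 0 + 1(108.5) = 108.5
Total out = 129.5 + 735 + 108.5 = 973 mol/min.

973 mol/min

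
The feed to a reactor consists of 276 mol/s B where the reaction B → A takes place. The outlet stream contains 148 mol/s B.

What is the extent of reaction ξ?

ξ = 128 mol/s

For B: n = n₀ − 1ξ → 148 = 276 − 1ξ, giving ξ = 128 mol/s.
Outlet amounts (n = n₀ + ν ξ):
  B: 276 − 1(128) = 148
  A: 0 + 1(128) = 128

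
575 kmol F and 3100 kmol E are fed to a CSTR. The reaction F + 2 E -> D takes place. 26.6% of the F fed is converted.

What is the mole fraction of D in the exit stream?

0.0454

F reacted = 0.266 × 575 = 153 kmol; ν_F = −1, so ξ = 153/1 = 153 kmol.
Outlet amounts (n = n₀ + ν ξ):
  F: 575 − 1(153) = 422
  E: 3100 − 2(153) = 2794
  D: 0 + 1(153) = 153
Total out = 3369 kmol; y_D = 153 / 3369 = 0.0454.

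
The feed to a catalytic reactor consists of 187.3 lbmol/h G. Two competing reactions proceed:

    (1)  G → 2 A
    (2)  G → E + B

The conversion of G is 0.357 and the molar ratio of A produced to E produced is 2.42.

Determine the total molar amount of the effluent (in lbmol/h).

254 lbmol/h

Conversion of G: G consumed = 0.357 × 187.3 = 66.87 lbmol/h = 1ξ₁ + 1ξ₂.
Selectivity: 2ξ₁ / (1ξ₂) = 2.42 → ξ₁ = 1.21 ξ₂.
Substitute: (1·1.21 + 1) ξ₂ = 66.87 → ξ₂ = 30.26 lbmol/h, ξ₁ = 36.61 lbmol/h.
Outlet amounts (n = n₀ + Σ ν·ξ):
  G: 187.3 − 1(36.61) − 1(30.26) = 120.4
  A: 0 + 2(36.61) = 73.22
  E: 0 + 1(30.26) = 30.26
  B: 0 + 1(30.26) = 30.26
Total out = 120.4 + 73.22 + 30.26 + 30.26 = 254.2 lbmol/h.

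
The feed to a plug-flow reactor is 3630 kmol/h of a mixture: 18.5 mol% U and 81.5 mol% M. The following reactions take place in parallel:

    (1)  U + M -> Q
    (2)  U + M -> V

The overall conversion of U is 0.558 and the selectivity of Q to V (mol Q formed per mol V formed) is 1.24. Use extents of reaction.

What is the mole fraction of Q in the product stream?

Conversion of U: U consumed = 0.558 × 671.5 = 374.7 kmol/h = 1ξ₁ + 1ξ₂.
Selectivity: 1ξ₁ / (1ξ₂) = 1.24 → ξ₁ = 1.24 ξ₂.
Substitute: (1·1.24 + 1) ξ₂ = 374.7 → ξ₂ = 167.3 kmol/h, ξ₁ = 207.4 kmol/h.
Outlet amounts (n = n₀ + Σ ν·ξ):
  U: 671.5 − 1(207.4) − 1(167.3) = 296.8
  M: 2958 − 1(207.4) − 1(167.3) = 2584
  Q: 0 + 1(207.4) = 207.4
  V: 0 + 1(167.3) = 167.3
Total out = 3255 kmol/h; y_Q = 207.4 / 3255 = 0.06372.

0.0637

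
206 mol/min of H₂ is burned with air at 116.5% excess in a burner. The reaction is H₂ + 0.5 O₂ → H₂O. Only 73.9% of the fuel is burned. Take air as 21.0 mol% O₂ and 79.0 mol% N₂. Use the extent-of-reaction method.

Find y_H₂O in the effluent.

0.128

Stoichiometric O₂ = 0.5 × 206 = 103 mol/min; O₂ fed = 103 × 2.165 = 223 mol/min.
N₂ fed = 223 × 79/21 = 838.9 mol/min.
Fuel reacted = 0.739 × 206 → ξ = 152.2 mol/min.
Outlet (n = n₀ + ν ξ):
  H₂: 206 − 1(152.2) = 53.77
  O₂: 223 − 0.5(152.2) = 146.9
  N₂: 838.9 (inert)
  H₂O: 0 + 1(152.2) = 152.2
Total out = 1192 mol/min; y_H₂O = 152.2 / 1192 = 0.1277.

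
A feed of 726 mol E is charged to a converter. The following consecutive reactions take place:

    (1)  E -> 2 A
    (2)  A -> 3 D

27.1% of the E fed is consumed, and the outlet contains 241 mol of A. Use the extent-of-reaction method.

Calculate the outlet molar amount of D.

Conversion of E: E consumed = 1ξ₁ = 0.271 × 726 → ξ₁ = 196.7 mol.
A balance: n_A = 0 + 2ξ₁ − 1ξ₂ = 241 → ξ₂ = (2·196.7 − 241)/1 = 152.5 mol.
Outlet amounts (n = n₀ + Σ ν·ξ):
  E: 726 − 1(196.7) = 529.3
  A: 0 + 2(196.7) − 1(152.5) = 241
  D: 0 + 3(152.5) = 457.5

457 mol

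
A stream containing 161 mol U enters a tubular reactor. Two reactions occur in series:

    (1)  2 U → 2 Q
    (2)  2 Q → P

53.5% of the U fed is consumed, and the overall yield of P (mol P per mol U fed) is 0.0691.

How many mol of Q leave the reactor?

Conversion of U: U consumed = 2ξ₁ = 0.535 × 161 → ξ₁ = 43.07 mol.
Yield of P: 1ξ₂ / 161 = 0.0691 → ξ₂ = 11.13 mol.
Outlet amounts (n = n₀ + Σ ν·ξ):
  U: 161 − 2(43.07) = 74.86
  Q: 0 + 2(43.07) − 2(11.13) = 63.88
  P: 0 + 1(11.13) = 11.13

63.9 mol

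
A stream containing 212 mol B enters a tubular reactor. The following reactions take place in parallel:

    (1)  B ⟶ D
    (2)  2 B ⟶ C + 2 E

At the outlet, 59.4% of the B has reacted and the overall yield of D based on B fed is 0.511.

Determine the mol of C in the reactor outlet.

Yield of D: 1ξ₁ / 212 = 0.511 → ξ₁ = 108.3 mol.
Conversion of B: 1ξ₁ + 2ξ₂ = 0.594 × 212 = 125.9 → ξ₂ = 8.798 mol.
Outlet amounts (n = n₀ + Σ ν·ξ):
  B: 212 − 1(108.3) − 2(8.798) = 86.07
  D: 0 + 1(108.3) = 108.3
  C: 0 + 1(8.798) = 8.798
  E: 0 + 2(8.798) = 17.6

8.8 mol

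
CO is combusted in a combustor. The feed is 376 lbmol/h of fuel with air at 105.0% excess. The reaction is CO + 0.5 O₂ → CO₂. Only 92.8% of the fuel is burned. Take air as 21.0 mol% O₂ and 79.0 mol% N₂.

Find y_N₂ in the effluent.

Stoichiometric O₂ = 0.5 × 376 = 188 lbmol/h; O₂ fed = 188 × 2.050 = 385.4 lbmol/h.
N₂ fed = 385.4 × 79/21 = 1450 lbmol/h.
Fuel reacted = 0.928 × 376 → ξ = 348.9 lbmol/h.
Outlet (n = n₀ + ν ξ):
  CO: 376 − 1(348.9) = 27.07
  O₂: 385.4 − 0.5(348.9) = 210.9
  N₂: 1450 (inert)
  CO₂: 0 + 1(348.9) = 348.9
Total out = 2037 lbmol/h; y_N₂ = 1450 / 2037 = 0.7118.

0.712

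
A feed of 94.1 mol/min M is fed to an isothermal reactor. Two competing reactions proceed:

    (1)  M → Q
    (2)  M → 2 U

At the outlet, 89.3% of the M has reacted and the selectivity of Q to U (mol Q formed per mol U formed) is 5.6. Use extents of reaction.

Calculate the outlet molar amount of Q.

Conversion of M: M consumed = 0.893 × 94.1 = 84.03 mol/min = 1ξ₁ + 1ξ₂.
Selectivity: 1ξ₁ / (2ξ₂) = 5.6 → ξ₁ = 11.2 ξ₂.
Substitute: (1·11.2 + 1) ξ₂ = 84.03 → ξ₂ = 6.888 mol/min, ξ₁ = 77.14 mol/min.
Outlet amounts (n = n₀ + Σ ν·ξ):
  M: 94.1 − 1(77.14) − 1(6.888) = 10.07
  Q: 0 + 1(77.14) = 77.14
  U: 0 + 2(6.888) = 13.78

77.1 mol/min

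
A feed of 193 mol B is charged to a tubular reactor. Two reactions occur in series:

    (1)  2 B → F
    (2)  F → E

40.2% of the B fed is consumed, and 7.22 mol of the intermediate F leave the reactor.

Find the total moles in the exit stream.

Conversion of B: B consumed = 2ξ₁ = 0.402 × 193 → ξ₁ = 38.79 mol.
F balance: n_F = 0 + 1ξ₁ − 1ξ₂ = 7.22 → ξ₂ = (1·38.79 − 7.22)/1 = 31.57 mol.
Outlet amounts (n = n₀ + Σ ν·ξ):
  B: 193 − 2(38.79) = 115.4
  F: 0 + 1(38.79) − 1(31.57) = 7.22
  E: 0 + 1(31.57) = 31.57
Total out = 115.4 + 7.22 + 31.57 = 154.2 mol.

154 mol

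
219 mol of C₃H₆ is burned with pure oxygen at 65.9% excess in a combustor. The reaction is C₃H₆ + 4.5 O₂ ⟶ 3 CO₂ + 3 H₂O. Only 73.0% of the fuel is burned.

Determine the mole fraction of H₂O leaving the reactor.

Stoichiometric O₂ = 4.5 × 219 = 985.5 mol; O₂ fed = 985.5 × 1.659 = 1635 mol.
Fuel reacted = 0.73 × 219 → ξ = 159.9 mol.
Outlet (n = n₀ + ν ξ):
  C₃H₆: 219 − 1(159.9) = 59.13
  O₂: 1635 − 4.5(159.9) = 915.5
  CO₂: 0 + 3(159.9) = 479.6
  H₂O: 0 + 3(159.9) = 479.6
Total out = 1934 mol; y_H₂O = 479.6 / 1934 = 0.248.

0.248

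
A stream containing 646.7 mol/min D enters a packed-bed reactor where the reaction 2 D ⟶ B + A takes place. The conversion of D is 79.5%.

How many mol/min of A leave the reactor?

D reacted = 0.795 × 646.7 = 514.1 mol/min; ν_D = −2, so ξ = 514.1/2 = 257.1 mol/min.
Outlet amounts (n = n₀ + ν ξ):
  D: 646.7 − 2(257.1) = 132.6
  B: 0 + 1(257.1) = 257.1
  A: 0 + 1(257.1) = 257.1

257 mol/min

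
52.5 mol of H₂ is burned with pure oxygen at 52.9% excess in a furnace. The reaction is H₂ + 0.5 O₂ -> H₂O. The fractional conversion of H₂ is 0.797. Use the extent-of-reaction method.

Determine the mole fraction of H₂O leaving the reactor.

0.583

Stoichiometric O₂ = 0.5 × 52.5 = 26.25 mol; O₂ fed = 26.25 × 1.529 = 40.14 mol.
Fuel reacted = 0.797 × 52.5 → ξ = 41.84 mol.
Outlet (n = n₀ + ν ξ):
  H₂: 52.5 − 1(41.84) = 10.66
  O₂: 40.14 − 0.5(41.84) = 19.21
  H₂O: 0 + 1(41.84) = 41.84
Total out = 71.72 mol; y_H₂O = 41.84 / 71.72 = 0.5835.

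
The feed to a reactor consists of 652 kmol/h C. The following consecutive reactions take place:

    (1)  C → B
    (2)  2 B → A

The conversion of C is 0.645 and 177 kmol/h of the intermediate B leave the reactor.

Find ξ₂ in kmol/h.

Conversion of C: C consumed = 1ξ₁ = 0.645 × 652 → ξ₁ = 420.5 kmol/h.
B balance: n_B = 0 + 1ξ₁ − 2ξ₂ = 177 → ξ₂ = (1·420.5 − 177)/2 = 121.8 kmol/h.
Outlet amounts (n = n₀ + Σ ν·ξ):
  C: 652 − 1(420.5) = 231.5
  B: 0 + 1(420.5) − 2(121.8) = 177
  A: 0 + 1(121.8) = 121.8

ξ₂ = 122 kmol/h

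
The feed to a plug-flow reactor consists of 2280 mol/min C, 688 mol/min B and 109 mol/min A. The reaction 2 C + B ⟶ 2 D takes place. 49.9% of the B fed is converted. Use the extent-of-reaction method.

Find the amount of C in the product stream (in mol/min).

1590 mol/min

B reacted = 0.499 × 688 = 343.3 mol/min; ν_B = −1, so ξ = 343.3/1 = 343.3 mol/min.
Outlet amounts (n = n₀ + ν ξ):
  C: 2280 − 2(343.3) = 1593
  B: 688 − 1(343.3) = 344.7
  D: 0 + 2(343.3) = 686.6
  A: 109 (inert)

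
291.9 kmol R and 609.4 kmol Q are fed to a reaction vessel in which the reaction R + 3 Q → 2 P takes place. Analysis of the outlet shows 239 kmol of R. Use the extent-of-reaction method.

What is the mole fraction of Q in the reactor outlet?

0.567

For R: n = n₀ − 1ξ → 239 = 291.9 − 1ξ, giving ξ = 52.9 kmol.
Outlet amounts (n = n₀ + ν ξ):
  R: 291.9 − 1(52.9) = 239
  Q: 609.4 − 3(52.9) = 450.7
  P: 0 + 2(52.9) = 105.8
Total out = 795.5 kmol; y_Q = 450.7 / 795.5 = 0.5666.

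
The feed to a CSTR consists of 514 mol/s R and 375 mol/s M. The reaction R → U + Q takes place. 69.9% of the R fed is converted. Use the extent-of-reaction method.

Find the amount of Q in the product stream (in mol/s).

359 mol/s

R reacted = 0.699 × 514 = 359.3 mol/s; ν_R = −1, so ξ = 359.3/1 = 359.3 mol/s.
Outlet amounts (n = n₀ + ν ξ):
  R: 514 − 1(359.3) = 154.7
  U: 0 + 1(359.3) = 359.3
  Q: 0 + 1(359.3) = 359.3
  M: 375 (inert)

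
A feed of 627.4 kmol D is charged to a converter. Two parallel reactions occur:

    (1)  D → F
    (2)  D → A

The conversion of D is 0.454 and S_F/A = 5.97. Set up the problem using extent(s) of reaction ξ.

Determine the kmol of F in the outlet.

244 kmol

Conversion of D: D consumed = 0.454 × 627.4 = 284.8 kmol = 1ξ₁ + 1ξ₂.
Selectivity: 1ξ₁ / (1ξ₂) = 5.97 → ξ₁ = 5.97 ξ₂.
Substitute: (1·5.97 + 1) ξ₂ = 284.8 → ξ₂ = 40.87 kmol, ξ₁ = 244 kmol.
Outlet amounts (n = n₀ + Σ ν·ξ):
  D: 627.4 − 1(244) − 1(40.87) = 342.6
  F: 0 + 1(244) = 244
  A: 0 + 1(40.87) = 40.87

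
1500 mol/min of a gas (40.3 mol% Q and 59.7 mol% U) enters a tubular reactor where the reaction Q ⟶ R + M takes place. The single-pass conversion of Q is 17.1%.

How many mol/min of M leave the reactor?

103 mol/min

Q reacted = 0.171 × 604.5 = 103.4 mol/min; ν_Q = −1, so ξ = 103.4/1 = 103.4 mol/min.
Outlet amounts (n = n₀ + ν ξ):
  Q: 604.5 − 1(103.4) = 501.1
  R: 0 + 1(103.4) = 103.4
  M: 0 + 1(103.4) = 103.4
  U: 895.5 (inert)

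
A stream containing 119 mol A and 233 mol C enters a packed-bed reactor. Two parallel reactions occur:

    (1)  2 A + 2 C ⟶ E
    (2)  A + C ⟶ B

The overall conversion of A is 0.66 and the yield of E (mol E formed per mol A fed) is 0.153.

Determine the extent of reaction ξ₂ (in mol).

ξ₂ = 42.1 mol

Yield of E: 1ξ₁ / 119 = 0.153 → ξ₁ = 18.21 mol.
Conversion of A: 2ξ₁ + 1ξ₂ = 0.66 × 119 = 78.54 → ξ₂ = 42.13 mol.
Outlet amounts (n = n₀ + Σ ν·ξ):
  A: 119 − 2(18.21) − 1(42.13) = 40.46
  C: 233 − 2(18.21) − 1(42.13) = 154.5
  E: 0 + 1(18.21) = 18.21
  B: 0 + 1(42.13) = 42.13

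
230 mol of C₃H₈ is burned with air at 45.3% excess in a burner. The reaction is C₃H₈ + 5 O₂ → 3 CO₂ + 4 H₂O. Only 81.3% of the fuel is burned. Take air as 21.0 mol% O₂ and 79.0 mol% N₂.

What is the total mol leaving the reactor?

Stoichiometric O₂ = 5 × 230 = 1150 mol; O₂ fed = 1150 × 1.453 = 1671 mol.
N₂ fed = 1671 × 79/21 = 6286 mol.
Fuel reacted = 0.813 × 230 → ξ = 187 mol.
Outlet (n = n₀ + ν ξ):
  C₃H₈: 230 − 1(187) = 43.01
  O₂: 1671 − 5(187) = 736
  N₂: 6286 (inert)
  CO₂: 0 + 3(187) = 561
  H₂O: 0 + 4(187) = 748
Total out = 43.01 + 736 + 6286 + 561 + 748 = 8374 mol.

8370 mol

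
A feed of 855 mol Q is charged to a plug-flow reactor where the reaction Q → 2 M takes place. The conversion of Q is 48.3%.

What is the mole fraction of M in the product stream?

Q reacted = 0.483 × 855 = 413 mol; ν_Q = −1, so ξ = 413/1 = 413 mol.
Outlet amounts (n = n₀ + ν ξ):
  Q: 855 − 1(413) = 442
  M: 0 + 2(413) = 825.9
Total out = 1268 mol; y_M = 825.9 / 1268 = 0.6514.

0.651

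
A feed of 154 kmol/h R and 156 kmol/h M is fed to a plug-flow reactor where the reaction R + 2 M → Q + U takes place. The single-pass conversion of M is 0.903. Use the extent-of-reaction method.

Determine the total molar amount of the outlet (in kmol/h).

240 kmol/h

M reacted = 0.903 × 156 = 140.9 kmol/h; ν_M = −2, so ξ = 140.9/2 = 70.43 kmol/h.
Outlet amounts (n = n₀ + ν ξ):
  R: 154 − 1(70.43) = 83.57
  M: 156 − 2(70.43) = 15.13
  Q: 0 + 1(70.43) = 70.43
  U: 0 + 1(70.43) = 70.43
Total out = 83.57 + 15.13 + 70.43 + 70.43 = 239.6 kmol/h.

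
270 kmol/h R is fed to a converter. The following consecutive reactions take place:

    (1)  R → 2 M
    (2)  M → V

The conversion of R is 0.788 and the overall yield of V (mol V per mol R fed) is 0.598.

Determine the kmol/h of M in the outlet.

264 kmol/h

Conversion of R: R consumed = 1ξ₁ = 0.788 × 270 → ξ₁ = 212.8 kmol/h.
Yield of V: 1ξ₂ / 270 = 0.598 → ξ₂ = 161.5 kmol/h.
Outlet amounts (n = n₀ + Σ ν·ξ):
  R: 270 − 1(212.8) = 57.24
  M: 0 + 2(212.8) − 1(161.5) = 264.1
  V: 0 + 1(161.5) = 161.5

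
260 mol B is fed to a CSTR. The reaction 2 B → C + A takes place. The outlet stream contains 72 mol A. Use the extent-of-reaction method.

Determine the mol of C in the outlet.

For A: n = n₀ + 1ξ → 72 = 0 + 1ξ, giving ξ = 72 mol.
Outlet amounts (n = n₀ + ν ξ):
  B: 260 − 2(72) = 116
  C: 0 + 1(72) = 72
  A: 0 + 1(72) = 72

72 mol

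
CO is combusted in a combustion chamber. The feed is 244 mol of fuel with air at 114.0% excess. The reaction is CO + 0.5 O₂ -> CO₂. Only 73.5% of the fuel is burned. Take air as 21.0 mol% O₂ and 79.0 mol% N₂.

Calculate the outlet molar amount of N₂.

Stoichiometric O₂ = 0.5 × 244 = 122 mol; O₂ fed = 122 × 2.140 = 261.1 mol.
N₂ fed = 261.1 × 79/21 = 982.2 mol.
Fuel reacted = 0.735 × 244 → ξ = 179.3 mol.
Outlet (n = n₀ + ν ξ):
  CO: 244 − 1(179.3) = 64.66
  O₂: 261.1 − 0.5(179.3) = 171.4
  N₂: 982.2 (inert)
  CO₂: 0 + 1(179.3) = 179.3

982 mol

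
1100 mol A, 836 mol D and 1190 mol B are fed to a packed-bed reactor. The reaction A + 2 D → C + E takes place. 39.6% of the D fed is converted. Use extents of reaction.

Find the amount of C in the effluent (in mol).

D reacted = 0.396 × 836 = 331.1 mol; ν_D = −2, so ξ = 331.1/2 = 165.5 mol.
Outlet amounts (n = n₀ + ν ξ):
  A: 1100 − 1(165.5) = 934.5
  D: 836 − 2(165.5) = 504.9
  C: 0 + 1(165.5) = 165.5
  E: 0 + 1(165.5) = 165.5
  B: 1190 (inert)

166 mol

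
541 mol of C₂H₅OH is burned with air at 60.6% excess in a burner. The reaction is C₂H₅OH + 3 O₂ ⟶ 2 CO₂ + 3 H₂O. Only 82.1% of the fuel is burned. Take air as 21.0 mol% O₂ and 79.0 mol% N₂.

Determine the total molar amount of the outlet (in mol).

13400 mol

Stoichiometric O₂ = 3 × 541 = 1623 mol; O₂ fed = 1623 × 1.606 = 2607 mol.
N₂ fed = 2607 × 79/21 = 9806 mol.
Fuel reacted = 0.821 × 541 → ξ = 444.2 mol.
Outlet (n = n₀ + ν ξ):
  C₂H₅OH: 541 − 1(444.2) = 96.84
  O₂: 2607 − 3(444.2) = 1274
  N₂: 9806 (inert)
  CO₂: 0 + 2(444.2) = 888.3
  H₂O: 0 + 3(444.2) = 1332
Total out = 96.84 + 1274 + 9806 + 888.3 + 1332 = 13400 mol.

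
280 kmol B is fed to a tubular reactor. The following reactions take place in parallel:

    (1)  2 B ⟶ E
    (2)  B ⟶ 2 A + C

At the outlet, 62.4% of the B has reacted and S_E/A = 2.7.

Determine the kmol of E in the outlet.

Conversion of B: B consumed = 0.624 × 280 = 174.7 kmol = 2ξ₁ + 1ξ₂.
Selectivity: 1ξ₁ / (2ξ₂) = 2.7 → ξ₁ = 5.4 ξ₂.
Substitute: (2·5.4 + 1) ξ₂ = 174.7 → ξ₂ = 14.81 kmol, ξ₁ = 79.96 kmol.
Outlet amounts (n = n₀ + Σ ν·ξ):
  B: 280 − 2(79.96) − 1(14.81) = 105.3
  E: 0 + 1(79.96) = 79.96
  A: 0 + 2(14.81) = 29.61
  C: 0 + 1(14.81) = 14.81

80 kmol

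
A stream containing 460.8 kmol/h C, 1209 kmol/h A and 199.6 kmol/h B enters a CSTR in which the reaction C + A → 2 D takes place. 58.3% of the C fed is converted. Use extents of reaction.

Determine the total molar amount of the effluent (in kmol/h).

1870 kmol/h

C reacted = 0.583 × 460.8 = 268.6 kmol/h; ν_C = −1, so ξ = 268.6/1 = 268.6 kmol/h.
Outlet amounts (n = n₀ + ν ξ):
  C: 460.8 − 1(268.6) = 192.2
  A: 1209 − 1(268.6) = 940.4
  D: 0 + 2(268.6) = 537.3
  B: 199.6 (inert)
Total out = 192.2 + 940.4 + 537.3 + 199.6 = 1869 kmol/h.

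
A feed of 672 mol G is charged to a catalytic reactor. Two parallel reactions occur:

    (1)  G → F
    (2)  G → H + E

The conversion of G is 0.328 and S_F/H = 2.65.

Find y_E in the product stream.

Conversion of G: G consumed = 0.328 × 672 = 220.4 mol = 1ξ₁ + 1ξ₂.
Selectivity: 1ξ₁ / (1ξ₂) = 2.65 → ξ₁ = 2.65 ξ₂.
Substitute: (1·2.65 + 1) ξ₂ = 220.4 → ξ₂ = 60.39 mol, ξ₁ = 160 mol.
Outlet amounts (n = n₀ + Σ ν·ξ):
  G: 672 − 1(160) − 1(60.39) = 451.6
  F: 0 + 1(160) = 160
  H: 0 + 1(60.39) = 60.39
  E: 0 + 1(60.39) = 60.39
Total out = 732.4 mol; y_E = 60.39 / 732.4 = 0.08245.

0.0825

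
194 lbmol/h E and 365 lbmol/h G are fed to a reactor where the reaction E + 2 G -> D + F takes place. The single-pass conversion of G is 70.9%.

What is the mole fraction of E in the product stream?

G reacted = 0.709 × 365 = 258.8 lbmol/h; ν_G = −2, so ξ = 258.8/2 = 129.4 lbmol/h.
Outlet amounts (n = n₀ + ν ξ):
  E: 194 − 1(129.4) = 64.61
  G: 365 − 2(129.4) = 106.2
  D: 0 + 1(129.4) = 129.4
  F: 0 + 1(129.4) = 129.4
Total out = 429.6 lbmol/h; y_E = 64.61 / 429.6 = 0.1504.

0.15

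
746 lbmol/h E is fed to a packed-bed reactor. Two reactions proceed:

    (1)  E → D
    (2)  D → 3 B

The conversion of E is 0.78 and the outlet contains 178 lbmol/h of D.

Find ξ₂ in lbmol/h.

Conversion of E: E consumed = 1ξ₁ = 0.78 × 746 → ξ₁ = 581.9 lbmol/h.
D balance: n_D = 0 + 1ξ₁ − 1ξ₂ = 178 → ξ₂ = (1·581.9 − 178)/1 = 403.9 lbmol/h.
Outlet amounts (n = n₀ + Σ ν·ξ):
  E: 746 − 1(581.9) = 164.1
  D: 0 + 1(581.9) − 1(403.9) = 178
  B: 0 + 3(403.9) = 1212

ξ₂ = 404 lbmol/h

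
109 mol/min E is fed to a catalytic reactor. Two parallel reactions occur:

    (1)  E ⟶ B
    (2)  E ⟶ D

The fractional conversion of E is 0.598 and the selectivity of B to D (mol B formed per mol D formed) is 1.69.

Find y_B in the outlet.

Conversion of E: E consumed = 0.598 × 109 = 65.18 mol/min = 1ξ₁ + 1ξ₂.
Selectivity: 1ξ₁ / (1ξ₂) = 1.69 → ξ₁ = 1.69 ξ₂.
Substitute: (1·1.69 + 1) ξ₂ = 65.18 → ξ₂ = 24.23 mol/min, ξ₁ = 40.95 mol/min.
Outlet amounts (n = n₀ + Σ ν·ξ):
  E: 109 − 1(40.95) − 1(24.23) = 43.82
  B: 0 + 1(40.95) = 40.95
  D: 0 + 1(24.23) = 24.23
Total out = 109 mol/min; y_B = 40.95 / 109 = 0.3757.

0.376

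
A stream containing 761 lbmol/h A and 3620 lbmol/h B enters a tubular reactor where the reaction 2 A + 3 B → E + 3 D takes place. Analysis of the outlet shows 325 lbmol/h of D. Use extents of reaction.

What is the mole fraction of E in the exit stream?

For D: n = n₀ + 3ξ → 325 = 0 + 3ξ, giving ξ = 108.3 lbmol/h.
Outlet amounts (n = n₀ + ν ξ):
  A: 761 − 2(108.3) = 544.3
  B: 3620 − 3(108.3) = 3295
  E: 0 + 1(108.3) = 108.3
  D: 0 + 3(108.3) = 325
Total out = 4273 lbmol/h; y_E = 108.3 / 4273 = 0.02535.

0.0254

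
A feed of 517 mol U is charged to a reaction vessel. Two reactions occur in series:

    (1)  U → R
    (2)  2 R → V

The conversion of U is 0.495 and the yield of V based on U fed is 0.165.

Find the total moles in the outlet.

Conversion of U: U consumed = 1ξ₁ = 0.495 × 517 → ξ₁ = 255.9 mol.
Yield of V: 1ξ₂ / 517 = 0.165 → ξ₂ = 85.31 mol.
Outlet amounts (n = n₀ + Σ ν·ξ):
  U: 517 − 1(255.9) = 261.1
  R: 0 + 1(255.9) − 2(85.31) = 85.3
  V: 0 + 1(85.31) = 85.31
Total out = 261.1 + 85.3 + 85.31 = 431.7 mol.

432 mol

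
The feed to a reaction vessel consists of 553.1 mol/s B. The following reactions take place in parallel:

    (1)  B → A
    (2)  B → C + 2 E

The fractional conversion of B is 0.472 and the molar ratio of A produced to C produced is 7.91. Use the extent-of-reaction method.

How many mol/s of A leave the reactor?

Conversion of B: B consumed = 0.472 × 553.1 = 261.1 mol/s = 1ξ₁ + 1ξ₂.
Selectivity: 1ξ₁ / (1ξ₂) = 7.91 → ξ₁ = 7.91 ξ₂.
Substitute: (1·7.91 + 1) ξ₂ = 261.1 → ξ₂ = 29.3 mol/s, ξ₁ = 231.8 mol/s.
Outlet amounts (n = n₀ + Σ ν·ξ):
  B: 553.1 − 1(231.8) − 1(29.3) = 292
  A: 0 + 1(231.8) = 231.8
  C: 0 + 1(29.3) = 29.3
  E: 0 + 2(29.3) = 58.6

232 mol/s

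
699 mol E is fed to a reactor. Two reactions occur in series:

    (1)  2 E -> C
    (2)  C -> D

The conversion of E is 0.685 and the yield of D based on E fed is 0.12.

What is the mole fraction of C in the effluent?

Conversion of E: E consumed = 2ξ₁ = 0.685 × 699 → ξ₁ = 239.4 mol.
Yield of D: 1ξ₂ / 699 = 0.12 → ξ₂ = 83.88 mol.
Outlet amounts (n = n₀ + Σ ν·ξ):
  E: 699 − 2(239.4) = 220.2
  C: 0 + 1(239.4) − 1(83.88) = 155.5
  D: 0 + 1(83.88) = 83.88
Total out = 459.6 mol; y_C = 155.5 / 459.6 = 0.3384.

0.338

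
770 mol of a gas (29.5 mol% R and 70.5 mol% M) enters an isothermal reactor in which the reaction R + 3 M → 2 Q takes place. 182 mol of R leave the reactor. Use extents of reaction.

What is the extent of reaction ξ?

ξ = 45.2 mol

For R: n = n₀ − 1ξ → 182 = 227.2 − 1ξ, giving ξ = 45.15 mol.
Outlet amounts (n = n₀ + ν ξ):
  R: 227.2 − 1(45.15) = 182
  M: 542.9 − 3(45.15) = 407.4
  Q: 0 + 2(45.15) = 90.3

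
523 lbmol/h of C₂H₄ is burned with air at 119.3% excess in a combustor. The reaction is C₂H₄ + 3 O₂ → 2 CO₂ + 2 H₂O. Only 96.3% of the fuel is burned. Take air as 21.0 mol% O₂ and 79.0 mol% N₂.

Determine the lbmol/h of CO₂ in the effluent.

Stoichiometric O₂ = 3 × 523 = 1569 lbmol/h; O₂ fed = 1569 × 2.193 = 3441 lbmol/h.
N₂ fed = 3441 × 79/21 = 12940 lbmol/h.
Fuel reacted = 0.963 × 523 → ξ = 503.6 lbmol/h.
Outlet (n = n₀ + ν ξ):
  C₂H₄: 523 − 1(503.6) = 19.35
  O₂: 3441 − 3(503.6) = 1930
  N₂: 12940 (inert)
  CO₂: 0 + 2(503.6) = 1007
  H₂O: 0 + 2(503.6) = 1007

1010 lbmol/h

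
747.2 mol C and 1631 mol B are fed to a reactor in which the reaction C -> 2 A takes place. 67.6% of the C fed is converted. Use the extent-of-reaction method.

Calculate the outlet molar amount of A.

C reacted = 0.676 × 747.2 = 505.1 mol; ν_C = −1, so ξ = 505.1/1 = 505.1 mol.
Outlet amounts (n = n₀ + ν ξ):
  C: 747.2 − 1(505.1) = 242.1
  A: 0 + 2(505.1) = 1010
  B: 1631 (inert)

1010 mol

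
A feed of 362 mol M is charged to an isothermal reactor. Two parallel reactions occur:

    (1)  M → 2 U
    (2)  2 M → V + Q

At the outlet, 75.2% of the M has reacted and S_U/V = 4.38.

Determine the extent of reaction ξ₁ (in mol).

Conversion of M: M consumed = 0.752 × 362 = 272.2 mol = 1ξ₁ + 2ξ₂.
Selectivity: 2ξ₁ / (1ξ₂) = 4.38 → ξ₁ = 2.19 ξ₂.
Substitute: (1·2.19 + 2) ξ₂ = 272.2 → ξ₂ = 64.97 mol, ξ₁ = 142.3 mol.
Outlet amounts (n = n₀ + Σ ν·ξ):
  M: 362 − 1(142.3) − 2(64.97) = 89.78
  U: 0 + 2(142.3) = 284.6
  V: 0 + 1(64.97) = 64.97
  Q: 0 + 1(64.97) = 64.97

ξ₁ = 142 mol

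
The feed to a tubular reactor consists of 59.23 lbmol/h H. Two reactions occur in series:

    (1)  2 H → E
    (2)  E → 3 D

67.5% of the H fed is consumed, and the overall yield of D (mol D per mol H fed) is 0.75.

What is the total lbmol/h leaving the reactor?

Conversion of H: H consumed = 2ξ₁ = 0.675 × 59.23 → ξ₁ = 19.99 lbmol/h.
Yield of D: 3ξ₂ / 59.23 = 0.75 → ξ₂ = 14.81 lbmol/h.
Outlet amounts (n = n₀ + Σ ν·ξ):
  H: 59.23 − 2(19.99) = 19.25
  E: 0 + 1(19.99) − 1(14.81) = 5.183
  D: 0 + 3(14.81) = 44.42
Total out = 19.25 + 5.183 + 44.42 = 68.85 lbmol/h.

68.9 lbmol/h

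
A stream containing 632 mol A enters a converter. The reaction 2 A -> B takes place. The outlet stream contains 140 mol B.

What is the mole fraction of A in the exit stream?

0.715

For B: n = n₀ + 1ξ → 140 = 0 + 1ξ, giving ξ = 140 mol.
Outlet amounts (n = n₀ + ν ξ):
  A: 632 − 2(140) = 352
  B: 0 + 1(140) = 140
Total out = 492 mol; y_A = 352 / 492 = 0.7154.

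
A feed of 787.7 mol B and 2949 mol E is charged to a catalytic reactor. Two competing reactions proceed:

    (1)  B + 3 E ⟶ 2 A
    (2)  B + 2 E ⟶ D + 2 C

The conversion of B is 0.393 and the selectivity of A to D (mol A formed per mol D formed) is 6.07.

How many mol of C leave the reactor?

153 mol

Conversion of B: B consumed = 0.393 × 787.7 = 309.6 mol = 1ξ₁ + 1ξ₂.
Selectivity: 2ξ₁ / (1ξ₂) = 6.07 → ξ₁ = 3.035 ξ₂.
Substitute: (1·3.035 + 1) ξ₂ = 309.6 → ξ₂ = 76.72 mol, ξ₁ = 232.8 mol.
Outlet amounts (n = n₀ + Σ ν·ξ):
  B: 787.7 − 1(232.8) − 1(76.72) = 478.1
  E: 2949 − 3(232.8) − 2(76.72) = 2097
  A: 0 + 2(232.8) = 465.7
  D: 0 + 1(76.72) = 76.72
  C: 0 + 2(76.72) = 153.4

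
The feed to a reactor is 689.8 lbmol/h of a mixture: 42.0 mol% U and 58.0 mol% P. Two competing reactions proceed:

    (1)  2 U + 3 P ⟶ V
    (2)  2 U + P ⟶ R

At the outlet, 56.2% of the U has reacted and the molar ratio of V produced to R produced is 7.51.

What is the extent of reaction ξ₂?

Conversion of U: U consumed = 0.562 × 289.7 = 162.8 lbmol/h = 2ξ₁ + 2ξ₂.
Selectivity: 1ξ₁ / (1ξ₂) = 7.51 → ξ₁ = 7.51 ξ₂.
Substitute: (2·7.51 + 2) ξ₂ = 162.8 → ξ₂ = 9.566 lbmol/h, ξ₁ = 71.84 lbmol/h.
Outlet amounts (n = n₀ + Σ ν·ξ):
  U: 289.7 − 2(71.84) − 2(9.566) = 126.9
  P: 400.1 − 3(71.84) − 1(9.566) = 175
  V: 0 + 1(71.84) = 71.84
  R: 0 + 1(9.566) = 9.566

ξ₂ = 9.57 lbmol/h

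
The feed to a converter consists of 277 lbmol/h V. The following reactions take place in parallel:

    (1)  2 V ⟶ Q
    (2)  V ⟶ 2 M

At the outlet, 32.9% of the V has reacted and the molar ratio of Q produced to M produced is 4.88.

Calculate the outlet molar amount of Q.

Conversion of V: V consumed = 0.329 × 277 = 91.13 lbmol/h = 2ξ₁ + 1ξ₂.
Selectivity: 1ξ₁ / (2ξ₂) = 4.88 → ξ₁ = 9.76 ξ₂.
Substitute: (2·9.76 + 1) ξ₂ = 91.13 → ξ₂ = 4.441 lbmol/h, ξ₁ = 43.35 lbmol/h.
Outlet amounts (n = n₀ + Σ ν·ξ):
  V: 277 − 2(43.35) − 1(4.441) = 185.9
  Q: 0 + 1(43.35) = 43.35
  M: 0 + 2(4.441) = 8.882

43.3 lbmol/h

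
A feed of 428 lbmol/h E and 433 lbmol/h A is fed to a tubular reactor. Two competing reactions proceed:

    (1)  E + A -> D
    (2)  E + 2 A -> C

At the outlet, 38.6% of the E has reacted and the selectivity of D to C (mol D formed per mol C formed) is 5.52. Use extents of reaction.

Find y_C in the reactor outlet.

0.0378

Conversion of E: E consumed = 0.386 × 428 = 165.2 lbmol/h = 1ξ₁ + 1ξ₂.
Selectivity: 1ξ₁ / (1ξ₂) = 5.52 → ξ₁ = 5.52 ξ₂.
Substitute: (1·5.52 + 1) ξ₂ = 165.2 → ξ₂ = 25.34 lbmol/h, ξ₁ = 139.9 lbmol/h.
Outlet amounts (n = n₀ + Σ ν·ξ):
  E: 428 − 1(139.9) − 1(25.34) = 262.8
  A: 433 − 1(139.9) − 2(25.34) = 242.5
  D: 0 + 1(139.9) = 139.9
  C: 0 + 1(25.34) = 25.34
Total out = 670.5 lbmol/h; y_C = 25.34 / 670.5 = 0.03779.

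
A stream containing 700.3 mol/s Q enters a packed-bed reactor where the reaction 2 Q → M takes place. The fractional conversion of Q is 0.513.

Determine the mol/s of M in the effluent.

Q reacted = 0.513 × 700.3 = 359.3 mol/s; ν_Q = −2, so ξ = 359.3/2 = 179.6 mol/s.
Outlet amounts (n = n₀ + ν ξ):
  Q: 700.3 − 2(179.6) = 341
  M: 0 + 1(179.6) = 179.6

180 mol/s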